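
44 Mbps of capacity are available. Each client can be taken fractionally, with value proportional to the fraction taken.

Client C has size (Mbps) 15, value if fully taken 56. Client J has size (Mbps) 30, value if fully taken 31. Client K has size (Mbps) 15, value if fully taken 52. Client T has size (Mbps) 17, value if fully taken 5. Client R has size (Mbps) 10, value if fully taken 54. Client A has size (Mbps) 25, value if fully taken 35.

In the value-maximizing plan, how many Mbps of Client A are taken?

4

Sort by value density: Client R 54/10≈5.4, Client C 56/15≈3.73, Client K 52/15≈3.47, Client A 35/25≈1.4, Client J 31/30≈1.03, Client T 5/17≈0.294.
All 10 Mbps of Client R fit (value 54) — 34 remain.
Take all of Client C (15 Mbps, value 56) — 19 Mbps left.
Client K: take in full, 15 Mbps for value 52 — 4 left.
4 Mbps left: a 4/25 share of Client A gives 35×4/25 = 5.6.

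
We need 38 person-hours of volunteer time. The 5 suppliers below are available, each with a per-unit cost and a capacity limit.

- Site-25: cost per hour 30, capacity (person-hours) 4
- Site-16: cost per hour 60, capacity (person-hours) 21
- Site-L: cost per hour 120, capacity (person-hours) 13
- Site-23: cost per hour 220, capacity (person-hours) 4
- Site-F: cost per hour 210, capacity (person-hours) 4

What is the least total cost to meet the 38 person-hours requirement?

2940

Use suppliers in increasing cost order.
Take 4 from Site-25 at 30 → need 34 more.
Take 21 from Site-16 at 60 → need 13 more.
Site-L (120): use full 13 → 0 person-hours to go.
Site-F, Site-23: unused.
Cost = 4×30 + 21×60 + 13×120 = 2940.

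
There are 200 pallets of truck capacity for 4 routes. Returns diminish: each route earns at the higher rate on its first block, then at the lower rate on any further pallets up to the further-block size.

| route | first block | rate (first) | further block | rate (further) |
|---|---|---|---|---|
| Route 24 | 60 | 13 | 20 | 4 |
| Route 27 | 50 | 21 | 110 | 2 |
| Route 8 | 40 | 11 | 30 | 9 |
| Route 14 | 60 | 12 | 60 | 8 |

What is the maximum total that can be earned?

Treat each block as its own option and order by rate: Route 27/T1 21 > Route 24/T1 13 > Route 14/T1 12 > Route 8/T1 11 > Route 8/T2 9 > Route 14/T2 8 > Route 24/T2 4 > Route 27/T2 2.
Route 27 T1 at 21: fill all 50 ; 150 left.
Route 24 T1 at 13: fill all 60 ; 90 left.
Route 14 T1 at 12: fill all 60 ; 30 left.
30 remain; put them into Route 8 T1 at 11.
Total = 21×50 + 13×60 + 12×60 + 11×30 = 2880.

2880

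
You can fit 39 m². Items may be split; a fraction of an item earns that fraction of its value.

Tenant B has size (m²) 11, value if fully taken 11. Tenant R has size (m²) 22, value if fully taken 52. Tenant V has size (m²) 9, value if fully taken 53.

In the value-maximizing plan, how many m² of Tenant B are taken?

8

Best value per unit of size first: Tenant V 53/9≈5.89, Tenant R 52/22≈2.36, Tenant B 11/11≈1.
Tenant V: take in full, 9 m² for value 53 ; 30 left.
Tenant R: take in full, 22 m² for value 52 ; 8 left.
Fill the last 8 m² with part of Tenant B: 8/11 of it earns 8.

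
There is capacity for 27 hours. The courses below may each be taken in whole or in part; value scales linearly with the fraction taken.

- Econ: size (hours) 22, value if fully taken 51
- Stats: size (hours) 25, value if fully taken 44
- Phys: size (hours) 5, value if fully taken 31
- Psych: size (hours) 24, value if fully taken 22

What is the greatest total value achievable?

Best value per unit of size first: Phys 31/5≈6.2, Econ 51/22≈2.32, Stats 44/25≈1.76, Psych 22/24≈0.917.
All 5 hours of Phys fit (value 31) — 22 remain.
Take all of Econ (22 hours, value 51) — 0 hours left.
Total value = 82.

82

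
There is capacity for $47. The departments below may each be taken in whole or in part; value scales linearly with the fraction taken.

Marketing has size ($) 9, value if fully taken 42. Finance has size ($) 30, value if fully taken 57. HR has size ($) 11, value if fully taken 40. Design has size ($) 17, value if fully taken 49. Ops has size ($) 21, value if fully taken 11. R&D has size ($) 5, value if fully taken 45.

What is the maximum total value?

185.5

Sort by value density: R&D 45/5≈9, Marketing 42/9≈4.67, HR 40/11≈3.64, Design 49/17≈2.88, Finance 57/30≈1.9, Ops 11/21≈0.524.
Take all of R&D (5 $, value 45) ; 42 $ left.
Marketing: take in full, 9 $ for value 42 ; 33 left.
HR: take in full, 11 $ for value 40 ; 22 left.
Design: take in full, 17 $ for value 49 ; 5 left.
Fill the last 5 $ with part of Finance: 5/30 of it earns 9.5.
Total value = 185.5.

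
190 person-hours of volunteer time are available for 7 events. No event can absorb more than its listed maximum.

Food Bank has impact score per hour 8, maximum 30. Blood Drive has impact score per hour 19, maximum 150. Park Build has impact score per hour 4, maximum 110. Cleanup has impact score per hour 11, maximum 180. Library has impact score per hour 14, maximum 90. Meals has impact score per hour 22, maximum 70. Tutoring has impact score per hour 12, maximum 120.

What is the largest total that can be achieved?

3820

Highest impact score per hour first: Meals 22 > Blood Drive 19 > Library 14 > Tutoring 12 > Cleanup 11 > Food Bank 8 > Park Build 4.
Give Meals 70 to hit its cap of 70 → 120 left.
Only 120 left; Blood Drive takes them to reach 120.
Total = 19×120 + 22×70 = 3820.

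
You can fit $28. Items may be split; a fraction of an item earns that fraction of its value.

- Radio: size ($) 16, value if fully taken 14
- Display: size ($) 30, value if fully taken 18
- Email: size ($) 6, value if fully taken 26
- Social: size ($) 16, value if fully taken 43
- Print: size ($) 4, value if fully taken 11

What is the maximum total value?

Sort by value density: Email 26/6≈4.33, Print 11/4≈2.75, Social 43/16≈2.69, Radio 14/16≈0.875, Display 18/30≈0.6.
All 6 $ of Email fit (value 26) — 22 remain.
Take all of Print (4 $, value 11) — 18 $ left.
Take all of Social (16 $, value 43) — 2 $ left.
Fill the last 2 $ with part of Radio: 2/16 of it earns 1.75.
Total value = 81.75.

81.75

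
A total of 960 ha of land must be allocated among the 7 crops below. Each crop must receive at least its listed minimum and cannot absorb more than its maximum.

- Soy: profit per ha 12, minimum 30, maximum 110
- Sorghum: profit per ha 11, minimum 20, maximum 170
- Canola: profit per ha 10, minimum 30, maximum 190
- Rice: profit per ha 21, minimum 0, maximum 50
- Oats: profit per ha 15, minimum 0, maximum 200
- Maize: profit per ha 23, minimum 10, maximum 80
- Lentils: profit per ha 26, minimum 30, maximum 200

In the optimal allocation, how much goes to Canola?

Meeting every minimum uses 30+20+30+0+0+10+30 = 120 ha, leaving 840.
Order the crops by profit per ha: Lentils 26 > Maize 23 > Rice 21 > Oats 15 > Soy 12 > Sorghum 11 > Canola 10.
Lentils takes 170 more to reach its cap of 200 → 670 left.
Maize takes 70 more to reach its cap of 80 → 600 left.
Rice: +50 to 50 (cap) → 550 left.
Oats takes 200 more to reach its cap of 200 → 350 left.
Soy: +80 to 110 (cap) → 270 left.
Give Sorghum 150 more to hit its cap of 170 → 120 left.
Only 120 left; Canola takes them to reach 150.

150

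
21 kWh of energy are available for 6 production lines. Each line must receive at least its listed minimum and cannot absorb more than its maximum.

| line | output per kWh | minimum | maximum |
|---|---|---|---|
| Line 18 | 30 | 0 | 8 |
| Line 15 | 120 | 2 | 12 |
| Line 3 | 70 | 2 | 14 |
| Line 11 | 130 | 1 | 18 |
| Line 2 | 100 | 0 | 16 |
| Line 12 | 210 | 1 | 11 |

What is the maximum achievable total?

3470

Meeting every minimum uses 0+2+2+1+0+1 = 6 kWh, leaving 15.
Rank by output per kWh: Line 12 210 > Line 11 130 > Line 15 120 > Line 2 100 > Line 3 70 > Line 18 30.
Give Line 12 10 more to hit its cap of 11 — 5 left.
Line 11 has room for 17 more but only 5 remain, so it gets 6.
Total = 120×2 + 70×2 + 130×6 + 210×11 = 3470.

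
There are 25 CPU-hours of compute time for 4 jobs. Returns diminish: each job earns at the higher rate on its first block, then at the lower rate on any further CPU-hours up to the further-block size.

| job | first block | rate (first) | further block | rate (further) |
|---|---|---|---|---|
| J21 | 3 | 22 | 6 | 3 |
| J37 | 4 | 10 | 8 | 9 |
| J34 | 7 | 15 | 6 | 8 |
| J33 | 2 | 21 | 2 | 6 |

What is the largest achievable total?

Treat each block as its own option and order by rate: J21/tier1 22 > J33/tier1 21 > J34/tier1 15 > J37/tier1 10 > J37/tier2 9 > J34/tier2 8 > J33/tier2 6 > J21/tier2 3.
J21 tier1 at 22: fill all 3 → 22 left.
J33/tier1 (21): +2 → 20 left.
J34 tier1 at 15: fill all 7 → 13 left.
J37/tier1 (10): +4 → 9 left.
J37/tier2 (9): +8 → 1 left.
J34 tier2 at 8: only 1 left, fill 1.
Total = 22×3 + 21×2 + 15×7 + 10×4 + 9×8 + 8×1 = 333.

333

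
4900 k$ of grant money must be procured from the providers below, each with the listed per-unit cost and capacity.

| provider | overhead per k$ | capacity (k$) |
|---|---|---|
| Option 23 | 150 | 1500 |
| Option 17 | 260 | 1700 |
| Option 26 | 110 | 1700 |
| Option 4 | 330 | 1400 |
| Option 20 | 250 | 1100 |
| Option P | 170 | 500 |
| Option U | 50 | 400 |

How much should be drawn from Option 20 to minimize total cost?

Use providers in increasing cost order.
Take 400 from Option U at 50 — need 4500 more.
Option 26 (110): use full 1700 — 2800 k$ to go.
Option 23 (150): use full 1500 — 1300 k$ to go.
Option P (170): use full 500 — 800 k$ to go.
Option 20 at 250: take 800 of its 1100 — requirement met.
Option 17, Option 4: unused.

800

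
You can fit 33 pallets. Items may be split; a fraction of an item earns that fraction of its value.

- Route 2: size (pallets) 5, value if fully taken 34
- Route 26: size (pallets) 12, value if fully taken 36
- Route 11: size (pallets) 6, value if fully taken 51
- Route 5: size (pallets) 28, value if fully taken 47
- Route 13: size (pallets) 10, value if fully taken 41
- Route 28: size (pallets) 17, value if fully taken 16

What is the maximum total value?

162

Rank by value-to-size ratio: Route 11 51/6≈8.5, Route 2 34/5≈6.8, Route 13 41/10≈4.1, Route 26 36/12≈3, Route 5 47/28≈1.68, Route 28 16/17≈0.941.
Route 11: take in full, 6 pallets for value 51 ; 27 left.
Route 2: take in full, 5 pallets for value 34 ; 22 left.
Route 13: take in full, 10 pallets for value 41 ; 12 left.
All 12 pallets of Route 26 fit (value 36) ; 0 remain.
Total value = 162.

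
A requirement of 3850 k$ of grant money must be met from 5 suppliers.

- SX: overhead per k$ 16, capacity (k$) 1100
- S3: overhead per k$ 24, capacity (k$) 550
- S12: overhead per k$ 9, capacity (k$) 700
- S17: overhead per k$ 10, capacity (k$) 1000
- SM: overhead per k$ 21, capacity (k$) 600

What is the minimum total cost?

Use suppliers in increasing cost order.
S12 at 9: take all 700 k$ ; 3150 still needed.
S17 (10): use full 1000 ; 2150 k$ to go.
SX at 16: take all 1100 k$ ; 1050 still needed.
SM at 21: take all 600 k$ ; 450 still needed.
S3 (24): take the remaining 450 ; done.
Cost = 700×9 + 1000×10 + 1100×16 + 600×21 + 450×24 = 57300.

57300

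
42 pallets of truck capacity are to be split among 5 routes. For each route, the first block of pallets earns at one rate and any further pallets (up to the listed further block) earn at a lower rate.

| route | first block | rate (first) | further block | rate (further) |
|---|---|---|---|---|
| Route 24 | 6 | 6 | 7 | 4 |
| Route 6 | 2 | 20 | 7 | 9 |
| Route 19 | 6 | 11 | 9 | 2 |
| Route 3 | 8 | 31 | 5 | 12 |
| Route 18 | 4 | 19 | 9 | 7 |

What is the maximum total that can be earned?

622

Order all 10 blocks by rate: Route 3/T1 31 > Route 6/T1 20 > Route 18/T1 19 > Route 3/T2 12 > Route 19/T1 11 > Route 6/T2 9 > Route 18/T2 7 > Route 24/T1 6 > Route 24/T2 4 > Route 19/T2 2.
Fill Route 3 T1 block (8 at 31) — 34 left.
Route 6/T1 (20): +2 — 32 left.
Fill Route 18 T1 block (4 at 19) — 28 left.
Route 3 T2 at 12: fill all 5 — 23 left.
Route 19/T1 (11): +6 — 17 left.
Route 6 T2 at 9: fill all 7 — 10 left.
Route 18/T2 (7): +9 — 1 left.
Route 24 T1 at 6: only 1 left, fill 1.
Total = 31×8 + 20×2 + 19×4 + 12×5 + 11×6 + 9×7 + 7×9 + 6×1 = 622.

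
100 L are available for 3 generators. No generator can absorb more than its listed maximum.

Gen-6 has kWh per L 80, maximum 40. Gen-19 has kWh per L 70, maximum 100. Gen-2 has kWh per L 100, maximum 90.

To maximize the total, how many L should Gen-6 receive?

Order the generators by kWh per L: Gen-2 100 > Gen-6 80 > Gen-19 70.
Gen-2 takes 90 to reach its cap of 90 — 10 left.
Only 10 left; Gen-6 takes them to reach 10.

10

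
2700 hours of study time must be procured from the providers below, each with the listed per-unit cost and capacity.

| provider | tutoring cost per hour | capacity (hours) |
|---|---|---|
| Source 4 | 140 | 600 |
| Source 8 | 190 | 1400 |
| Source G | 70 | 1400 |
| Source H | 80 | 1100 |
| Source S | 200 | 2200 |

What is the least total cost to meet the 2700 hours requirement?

Use providers in increasing cost order.
Source G (70): use full 1400 → 1300 hours to go.
Take 1100 from Source H at 80 → need 200 more.
Source 4 at 140: take 200 of its 600 → requirement met.
Source 8, Source S: unused.
Cost = 1400×70 + 1100×80 + 200×140 = 214000.

214000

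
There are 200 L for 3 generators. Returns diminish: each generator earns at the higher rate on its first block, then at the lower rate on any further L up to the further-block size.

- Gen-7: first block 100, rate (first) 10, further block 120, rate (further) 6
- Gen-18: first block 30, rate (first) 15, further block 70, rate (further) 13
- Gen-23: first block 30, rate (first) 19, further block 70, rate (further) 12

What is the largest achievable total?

Treat each block as its own option and order by rate: Gen-23/tier1 19 > Gen-18/tier1 15 > Gen-18/tier2 13 > Gen-23/tier2 12 > Gen-7/tier1 10 > Gen-7/tier2 6.
Gen-23/tier1 (19): +30 — 170 left.
Gen-18/tier1 (15): +30 — 140 left.
Fill Gen-18 tier2 block (70 at 13) — 70 left.
Fill Gen-23 tier2 block (70 at 12) — 0 left.
Total = 19×30 + 15×30 + 13×70 + 12×70 = 2770.

2770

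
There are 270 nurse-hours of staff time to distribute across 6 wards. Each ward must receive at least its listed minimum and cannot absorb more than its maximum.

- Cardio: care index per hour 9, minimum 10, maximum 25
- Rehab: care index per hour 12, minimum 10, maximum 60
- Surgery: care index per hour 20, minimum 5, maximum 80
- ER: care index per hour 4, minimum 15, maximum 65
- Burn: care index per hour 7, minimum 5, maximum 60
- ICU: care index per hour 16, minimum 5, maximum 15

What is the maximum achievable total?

3325

Meeting every minimum uses 10+10+5+15+5+5 = 50 nurse-hours, leaving 220.
Order the wards by care index per hour: Surgery 20 > ICU 16 > Rehab 12 > Cardio 9 > Burn 7 > ER 4.
Give Surgery 75 more to hit its cap of 80 → 145 left.
ICU: +10 to 15 (cap) → 135 left.
Rehab takes 50 more to reach its cap of 60 → 85 left.
Give Cardio 15 more to hit its cap of 25 → 70 left.
Burn takes 55 more to reach its cap of 60 → 15 left.
ER: +15 (room for 50) → 30. Pool exhausted.
Total = 9×25 + 12×60 + 20×80 + 4×30 + 7×60 + 16×15 = 3325.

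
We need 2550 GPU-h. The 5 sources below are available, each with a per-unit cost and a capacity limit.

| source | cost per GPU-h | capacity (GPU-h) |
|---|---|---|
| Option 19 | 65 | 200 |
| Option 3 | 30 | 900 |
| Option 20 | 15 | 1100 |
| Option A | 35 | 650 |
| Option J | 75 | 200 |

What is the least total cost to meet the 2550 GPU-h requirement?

62750

Use sources in increasing cost order.
Option 20 at 15: take all 1100 GPU-h → 1450 still needed.
Option 3 at 30: take all 900 GPU-h → 550 still needed.
Option A (35): take the remaining 550 → done.
Option 19, Option J: unused.
Cost = 1100×15 + 900×30 + 550×35 = 62750.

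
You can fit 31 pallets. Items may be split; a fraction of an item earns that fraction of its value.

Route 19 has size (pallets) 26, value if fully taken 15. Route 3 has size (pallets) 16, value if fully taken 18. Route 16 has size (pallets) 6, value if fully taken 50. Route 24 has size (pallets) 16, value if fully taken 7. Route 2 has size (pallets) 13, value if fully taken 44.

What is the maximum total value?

107.5

Best value per unit of size first: Route 16 50/6≈8.33, Route 2 44/13≈3.38, Route 3 18/16≈1.12, Route 19 15/26≈0.577, Route 24 7/16≈0.438.
Route 16: take in full, 6 pallets for value 50 → 25 left.
Take all of Route 2 (13 pallets, value 44) → 12 pallets left.
Fill the last 12 pallets with part of Route 3: 12/16 of it earns 13.5.
Total value = 107.5.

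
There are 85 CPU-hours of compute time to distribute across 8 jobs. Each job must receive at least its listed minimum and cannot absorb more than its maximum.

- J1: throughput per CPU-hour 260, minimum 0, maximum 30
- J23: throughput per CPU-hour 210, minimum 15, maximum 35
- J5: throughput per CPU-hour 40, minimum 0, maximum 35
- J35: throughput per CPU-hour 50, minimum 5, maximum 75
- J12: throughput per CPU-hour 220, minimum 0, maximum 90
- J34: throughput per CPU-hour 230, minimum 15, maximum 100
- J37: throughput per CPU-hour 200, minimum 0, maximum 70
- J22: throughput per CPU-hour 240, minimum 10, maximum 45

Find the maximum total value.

Meeting every minimum uses 0+15+0+5+0+15+0+10 = 45 CPU-hours, leaving 40.
Rank by throughput per CPU-hour: J1 260 > J22 240 > J34 230 > J12 220 > J23 210 > J37 200 > J35 50 > J5 40.
J1 takes 30 more to reach its cap of 30 ; 10 left.
Only 10 left; J22 takes them to reach 20.
Total = 260×30 + 210×15 + 50×5 + 230×15 + 240×20 = 19450.

19450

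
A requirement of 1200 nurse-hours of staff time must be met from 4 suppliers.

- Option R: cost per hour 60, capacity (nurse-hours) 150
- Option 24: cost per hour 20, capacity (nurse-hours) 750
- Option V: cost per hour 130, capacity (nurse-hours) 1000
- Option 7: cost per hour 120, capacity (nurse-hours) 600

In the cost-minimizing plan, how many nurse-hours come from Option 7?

Fill from the cheapest supplier first.
Take 750 from Option 24 at 20 → need 450 more.
Option R (60): use full 150 → 300 nurse-hours to go.
Take 300 from Option 7 at 120 to finish.
Option V: unused.

300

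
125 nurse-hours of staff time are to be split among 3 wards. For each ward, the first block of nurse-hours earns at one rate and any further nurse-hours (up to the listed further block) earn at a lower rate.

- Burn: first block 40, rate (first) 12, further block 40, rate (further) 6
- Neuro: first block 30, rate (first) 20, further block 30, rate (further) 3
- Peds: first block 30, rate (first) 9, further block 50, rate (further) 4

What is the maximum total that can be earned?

1500

Treat each block as its own option and order by rate: Neuro/first 20 > Burn/first 12 > Peds/first 9 > Burn/second 6 > Peds/second 4 > Neuro/second 3.
Fill Neuro first block (30 at 20) — 95 left.
Fill Burn first block (40 at 12) — 55 left.
Peds/first (9): +30 — 25 left.
25 remain; put them into Burn second at 6.
Total = 20×30 + 12×40 + 9×30 + 6×25 = 1500.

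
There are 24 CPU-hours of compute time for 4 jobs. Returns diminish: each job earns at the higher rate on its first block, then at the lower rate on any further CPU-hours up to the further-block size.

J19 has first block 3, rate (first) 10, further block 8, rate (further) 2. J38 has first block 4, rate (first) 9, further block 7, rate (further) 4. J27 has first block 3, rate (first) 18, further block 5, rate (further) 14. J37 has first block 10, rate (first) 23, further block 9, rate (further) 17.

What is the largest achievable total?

465

Rank every tier by rate: J37/tier1 23 > J27/tier1 18 > J37/tier2 17 > J27/tier2 14 > J19/tier1 10 > J38/tier1 9 > J38/tier2 4 > J19/tier2 2.
J37/tier1 (23): +10 → 14 left.
J27/tier1 (18): +3 → 11 left.
Fill J37 tier2 block (9 at 17) → 2 left.
J27/tier2: +2 of 5 at 14; pool empty.
Total = 23×10 + 18×3 + 17×9 + 14×2 = 465.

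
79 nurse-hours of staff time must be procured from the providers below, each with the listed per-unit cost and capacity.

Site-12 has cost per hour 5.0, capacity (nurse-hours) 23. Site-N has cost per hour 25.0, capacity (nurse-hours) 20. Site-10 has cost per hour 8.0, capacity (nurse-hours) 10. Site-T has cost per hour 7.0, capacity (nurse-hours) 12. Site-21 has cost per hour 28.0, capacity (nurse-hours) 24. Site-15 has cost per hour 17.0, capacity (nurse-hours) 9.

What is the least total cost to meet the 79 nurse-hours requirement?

1072

Fill from the cheapest provider first.
Site-12 at 5.0: take all 23 nurse-hours → 56 still needed.
Take 12 from Site-T at 7.0 → need 44 more.
Site-10 at 8.0: take all 10 nurse-hours → 34 still needed.
Site-15 at 17.0: take all 9 nurse-hours → 25 still needed.
Site-N (25.0): use full 20 → 5 nurse-hours to go.
Site-21 at 28.0: take 5 of its 24 → requirement met.
Cost = 23×5.0 + 12×7.0 + 10×8.0 + 9×17.0 + 20×25.0 + 5×28.0 = 1072.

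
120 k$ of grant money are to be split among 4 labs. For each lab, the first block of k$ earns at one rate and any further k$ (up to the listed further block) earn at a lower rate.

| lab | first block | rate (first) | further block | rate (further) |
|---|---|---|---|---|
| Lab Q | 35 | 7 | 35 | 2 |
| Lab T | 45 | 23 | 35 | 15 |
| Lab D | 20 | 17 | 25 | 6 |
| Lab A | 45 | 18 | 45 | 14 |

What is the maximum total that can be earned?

2335

Rank every tier by rate: Lab T/T1 23 > Lab A/T1 18 > Lab D/T1 17 > Lab T/T2 15 > Lab A/T2 14 > Lab Q/T1 7 > Lab D/T2 6 > Lab Q/T2 2.
Fill Lab T T1 block (45 at 23) → 75 left.
Lab A T1 at 18: fill all 45 → 30 left.
Fill Lab D T1 block (20 at 17) → 10 left.
10 remain; put them into Lab T T2 at 15.
Total = 23×45 + 18×45 + 17×20 + 15×10 = 2335.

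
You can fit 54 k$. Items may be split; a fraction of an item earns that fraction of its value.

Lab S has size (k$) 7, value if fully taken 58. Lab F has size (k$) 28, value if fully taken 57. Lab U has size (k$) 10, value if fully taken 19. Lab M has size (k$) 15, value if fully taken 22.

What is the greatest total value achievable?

Sort by value density: Lab S 58/7≈8.29, Lab F 57/28≈2.04, Lab U 19/10≈1.9, Lab M 22/15≈1.47.
Take all of Lab S (7 k$, value 58) — 47 k$ left.
All 28 k$ of Lab F fit (value 57) — 19 remain.
Lab U: take in full, 10 k$ for value 19 — 9 left.
Only 9 k$ remain; take 9/15 of Lab M for value 22×9/15 = 13.2.
Total value = 147.2.

147.2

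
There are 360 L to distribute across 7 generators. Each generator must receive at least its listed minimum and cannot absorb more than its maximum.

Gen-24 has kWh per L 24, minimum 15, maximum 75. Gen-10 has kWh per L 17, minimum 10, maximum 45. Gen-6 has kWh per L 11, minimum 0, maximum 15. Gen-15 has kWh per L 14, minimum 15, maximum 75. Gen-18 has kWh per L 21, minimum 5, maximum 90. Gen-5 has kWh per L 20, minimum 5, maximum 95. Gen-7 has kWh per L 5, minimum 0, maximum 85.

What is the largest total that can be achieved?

Meeting every minimum uses 15+10+0+15+5+5+0 = 50 L, leaving 310.
Order the generators by kWh per L: Gen-24 24 > Gen-18 21 > Gen-5 20 > Gen-10 17 > Gen-15 14 > Gen-6 11 > Gen-7 5.
Gen-24: +60 to 75 (cap) — 250 left.
Gen-18 takes 85 more to reach its cap of 90 — 165 left.
Gen-5 takes 90 more to reach its cap of 95 — 75 left.
Gen-10 takes 35 more to reach its cap of 45 — 40 left.
Gen-15 has room for 60 more but only 40 remain, so it gets 55.
Total = 24×75 + 17×45 + 14×55 + 21×90 + 20×95 = 7125.

7125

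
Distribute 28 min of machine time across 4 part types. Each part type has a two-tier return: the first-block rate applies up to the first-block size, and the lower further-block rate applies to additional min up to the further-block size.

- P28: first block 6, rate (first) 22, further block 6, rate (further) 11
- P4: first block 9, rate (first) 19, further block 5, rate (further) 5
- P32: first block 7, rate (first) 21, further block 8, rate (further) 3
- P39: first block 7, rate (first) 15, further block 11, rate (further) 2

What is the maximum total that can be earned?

540

Order all 8 blocks by rate: P28/T1 22 > P32/T1 21 > P4/T1 19 > P39/T1 15 > P28/T2 11 > P4/T2 5 > P32/T2 3 > P39/T2 2.
Fill P28 T1 block (6 at 22) → 22 left.
Fill P32 T1 block (7 at 21) → 15 left.
P4 T1 at 19: fill all 9 → 6 left.
P39 T1 at 15: only 6 left, fill 6.
Total = 22×6 + 21×7 + 19×9 + 15×6 = 540.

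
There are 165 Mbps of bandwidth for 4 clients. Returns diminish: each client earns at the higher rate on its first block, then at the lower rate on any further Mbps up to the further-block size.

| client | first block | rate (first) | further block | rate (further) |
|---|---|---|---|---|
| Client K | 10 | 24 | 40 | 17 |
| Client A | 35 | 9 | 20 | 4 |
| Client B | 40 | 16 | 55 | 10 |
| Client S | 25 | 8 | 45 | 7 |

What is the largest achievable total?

2290

Rank every tier by rate: Client K/T1 24 > Client K/T2 17 > Client B/T1 16 > Client B/T2 10 > Client A/T1 9 > Client S/T1 8 > Client S/T2 7 > Client A/T2 4.
Client K/T1 (24): +10 ; 155 left.
Client K T2 at 17: fill all 40 ; 115 left.
Client B T1 at 16: fill all 40 ; 75 left.
Client B T2 at 10: fill all 55 ; 20 left.
Client A T1 at 9: only 20 left, fill 20.
Total = 24×10 + 17×40 + 16×40 + 10×55 + 9×20 = 2290.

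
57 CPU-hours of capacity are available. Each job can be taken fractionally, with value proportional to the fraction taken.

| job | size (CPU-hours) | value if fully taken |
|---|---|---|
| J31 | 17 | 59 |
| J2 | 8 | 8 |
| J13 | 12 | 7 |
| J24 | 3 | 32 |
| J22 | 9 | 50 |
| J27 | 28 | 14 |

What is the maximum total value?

Best value per unit of size first: J24 32/3≈10.7, J22 50/9≈5.56, J31 59/17≈3.47, J2 8/8≈1, J13 7/12≈0.583, J27 14/28≈0.5.
Take all of J24 (3 CPU-hours, value 32) — 54 CPU-hours left.
J22: take in full, 9 CPU-hours for value 50 — 45 left.
All 17 CPU-hours of J31 fit (value 59) — 28 remain.
Take all of J2 (8 CPU-hours, value 8) — 20 CPU-hours left.
All 12 CPU-hours of J13 fit (value 7) — 8 remain.
8 CPU-hours left: a 8/28 share of J27 gives 14×8/28 = 4.
Total value = 160.

160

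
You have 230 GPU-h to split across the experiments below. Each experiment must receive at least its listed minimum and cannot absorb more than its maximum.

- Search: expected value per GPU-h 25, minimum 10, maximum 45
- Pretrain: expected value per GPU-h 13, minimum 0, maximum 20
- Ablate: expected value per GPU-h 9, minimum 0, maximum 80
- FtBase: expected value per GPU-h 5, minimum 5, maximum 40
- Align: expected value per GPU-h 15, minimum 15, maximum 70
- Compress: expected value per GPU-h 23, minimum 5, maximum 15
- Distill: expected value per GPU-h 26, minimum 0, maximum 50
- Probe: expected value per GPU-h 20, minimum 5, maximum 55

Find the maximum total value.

4795

Meeting every minimum uses 10+0+0+5+15+5+0+5 = 40 GPU-h, leaving 190.
Order the experiments by expected value per GPU-h: Distill 26 > Search 25 > Compress 23 > Probe 20 > Align 15 > Pretrain 13 > Ablate 9 > FtBase 5.
Distill: +50 to 50 (cap) → 140 left.
Search: +35 to 45 (cap) → 105 left.
Compress: +10 to 15 (cap) → 95 left.
Probe takes 50 more to reach its cap of 55 → 45 left.
Align has room for 55 more but only 45 remain, so it gets 60.
Total = 25×45 + 5×5 + 15×60 + 23×15 + 26×50 + 20×55 = 4795.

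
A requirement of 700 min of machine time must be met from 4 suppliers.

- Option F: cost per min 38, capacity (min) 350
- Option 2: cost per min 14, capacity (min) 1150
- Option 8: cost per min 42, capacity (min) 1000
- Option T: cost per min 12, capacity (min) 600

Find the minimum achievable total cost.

Cheapest first:
Take 600 from Option T at 12 → need 100 more.
Option 2 at 14: take 100 of its 1150 → requirement met.
Option F, Option 8: unused.
Cost = 600×12 + 100×14 = 8600.

8600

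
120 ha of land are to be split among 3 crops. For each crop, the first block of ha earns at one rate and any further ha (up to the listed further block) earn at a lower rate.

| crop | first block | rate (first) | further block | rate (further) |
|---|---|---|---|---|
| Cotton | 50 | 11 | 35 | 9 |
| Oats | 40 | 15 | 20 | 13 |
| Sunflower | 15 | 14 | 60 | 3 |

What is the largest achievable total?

Rank every tier by rate: Oats/tier1 15 > Sunflower/tier1 14 > Oats/tier2 13 > Cotton/tier1 11 > Cotton/tier2 9 > Sunflower/tier2 3.
Oats tier1 at 15: fill all 40 ; 80 left.
Sunflower/tier1 (14): +15 ; 65 left.
Fill Oats tier2 block (20 at 13) ; 45 left.
Cotton tier1 at 11: only 45 left, fill 45.
Total = 15×40 + 14×15 + 13×20 + 11×45 = 1565.

1565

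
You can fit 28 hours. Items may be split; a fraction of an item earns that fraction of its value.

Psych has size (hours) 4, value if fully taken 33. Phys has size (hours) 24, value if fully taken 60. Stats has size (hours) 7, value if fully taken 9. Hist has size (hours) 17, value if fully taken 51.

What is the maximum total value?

Best value per unit of size first: Psych 33/4≈8.25, Hist 51/17≈3, Phys 60/24≈2.5, Stats 9/7≈1.29.
Psych: take in full, 4 hours for value 33 ; 24 left.
Hist: take in full, 17 hours for value 51 ; 7 left.
Fill the last 7 hours with part of Phys: 7/24 of it earns 17.5.
Total value = 101.5.

101.5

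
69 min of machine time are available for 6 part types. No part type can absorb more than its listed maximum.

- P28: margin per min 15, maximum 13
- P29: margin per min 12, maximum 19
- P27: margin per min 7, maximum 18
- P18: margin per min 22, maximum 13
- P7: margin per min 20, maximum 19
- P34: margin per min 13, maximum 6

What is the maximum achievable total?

1155

Rank by margin per min: P18 22 > P7 20 > P28 15 > P34 13 > P29 12 > P27 7.
P18: +13 to 13 (cap) → 56 left.
Give P7 19 to hit its cap of 19 → 37 left.
P28: +13 to 13 (cap) → 24 left.
P34: +6 to 6 (cap) → 18 left.
Only 18 left; P29 takes them to reach 18.
Total = 15×13 + 12×18 + 22×13 + 20×19 + 13×6 = 1155.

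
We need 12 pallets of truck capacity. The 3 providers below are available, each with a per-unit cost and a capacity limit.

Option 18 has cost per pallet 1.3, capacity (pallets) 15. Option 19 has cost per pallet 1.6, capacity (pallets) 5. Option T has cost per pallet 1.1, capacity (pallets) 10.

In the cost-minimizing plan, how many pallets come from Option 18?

2

Use providers in increasing cost order.
Take 10 from Option T at 1.1 — need 2 more.
Take 2 from Option 18 at 1.3 to finish.
Option 19: unused.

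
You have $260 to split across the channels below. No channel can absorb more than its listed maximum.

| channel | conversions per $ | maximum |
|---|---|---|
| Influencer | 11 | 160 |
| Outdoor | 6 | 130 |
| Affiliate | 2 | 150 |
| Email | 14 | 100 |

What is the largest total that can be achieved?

3160

Highest conversions per $ first: Email 14 > Influencer 11 > Outdoor 6 > Affiliate 2.
Email: +100 to 100 (cap) — 160 left.
Influencer: +160 to 160 (cap) — 0 left.
Total = 11×160 + 14×100 = 3160.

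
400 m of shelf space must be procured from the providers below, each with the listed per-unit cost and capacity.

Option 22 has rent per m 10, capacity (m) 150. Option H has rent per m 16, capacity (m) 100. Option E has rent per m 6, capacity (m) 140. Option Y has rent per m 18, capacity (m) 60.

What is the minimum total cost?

4120

Cheapest first:
Take 140 from Option E at 6 — need 260 more.
Take 150 from Option 22 at 10 — need 110 more.
Option H at 16: take all 100 m — 10 still needed.
Option Y (18): take the remaining 10 — done.
Cost = 140×6 + 150×10 + 100×16 + 10×18 = 4120.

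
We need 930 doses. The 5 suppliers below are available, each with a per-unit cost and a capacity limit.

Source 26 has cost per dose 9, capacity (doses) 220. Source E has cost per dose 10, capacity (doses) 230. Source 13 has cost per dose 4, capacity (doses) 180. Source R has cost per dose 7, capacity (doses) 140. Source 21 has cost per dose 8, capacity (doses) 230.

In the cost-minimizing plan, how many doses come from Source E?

160

Use suppliers in increasing cost order.
Source 13 at 4: take all 180 doses — 750 still needed.
Take 140 from Source R at 7 — need 610 more.
Take 230 from Source 21 at 8 — need 380 more.
Source 26 (9): use full 220 — 160 doses to go.
Take 160 from Source E at 10 to finish.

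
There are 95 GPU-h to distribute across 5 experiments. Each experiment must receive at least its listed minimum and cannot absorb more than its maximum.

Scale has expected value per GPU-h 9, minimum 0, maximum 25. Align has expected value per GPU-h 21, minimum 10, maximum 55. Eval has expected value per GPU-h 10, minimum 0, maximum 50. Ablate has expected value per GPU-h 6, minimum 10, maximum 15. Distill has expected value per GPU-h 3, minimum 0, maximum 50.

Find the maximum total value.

1515

Meeting every minimum uses 0+10+0+10+0 = 20 GPU-h, leaving 75.
Highest expected value per GPU-h first: Align 21 > Eval 10 > Scale 9 > Ablate 6 > Distill 3.
Align: +45 to 55 (cap) — 30 left.
Only 30 left; Eval takes them to reach 30.
Total = 21×55 + 10×30 + 6×10 = 1515.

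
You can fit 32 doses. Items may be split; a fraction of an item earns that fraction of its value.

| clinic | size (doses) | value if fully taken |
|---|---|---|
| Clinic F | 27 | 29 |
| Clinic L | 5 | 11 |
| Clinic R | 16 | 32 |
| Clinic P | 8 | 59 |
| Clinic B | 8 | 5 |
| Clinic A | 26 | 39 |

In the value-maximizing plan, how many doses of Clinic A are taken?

Sort by value density: Clinic P 59/8≈7.38, Clinic L 11/5≈2.2, Clinic R 32/16≈2, Clinic A 39/26≈1.5, Clinic F 29/27≈1.07, Clinic B 5/8≈0.625.
All 8 doses of Clinic P fit (value 59) ; 24 remain.
Take all of Clinic L (5 doses, value 11) ; 19 doses left.
All 16 doses of Clinic R fit (value 32) ; 3 remain.
Fill the last 3 doses with part of Clinic A: 3/26 of it earns 4.5.

3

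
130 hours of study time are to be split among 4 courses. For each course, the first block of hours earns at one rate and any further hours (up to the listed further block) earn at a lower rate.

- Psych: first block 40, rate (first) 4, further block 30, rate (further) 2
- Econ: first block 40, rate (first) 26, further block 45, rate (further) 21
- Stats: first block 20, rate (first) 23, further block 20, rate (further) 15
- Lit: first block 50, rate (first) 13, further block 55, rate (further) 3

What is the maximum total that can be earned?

2810

Rank every tier by rate: Econ/first 26 > Stats/first 23 > Econ/second 21 > Stats/second 15 > Lit/first 13 > Psych/first 4 > Lit/second 3 > Psych/second 2.
Fill Econ first block (40 at 26) ; 90 left.
Fill Stats first block (20 at 23) ; 70 left.
Fill Econ second block (45 at 21) ; 25 left.
Fill Stats second block (20 at 15) ; 5 left.
Lit/first: +5 of 50 at 13; pool empty.
Total = 26×40 + 23×20 + 21×45 + 15×20 + 13×5 = 2810.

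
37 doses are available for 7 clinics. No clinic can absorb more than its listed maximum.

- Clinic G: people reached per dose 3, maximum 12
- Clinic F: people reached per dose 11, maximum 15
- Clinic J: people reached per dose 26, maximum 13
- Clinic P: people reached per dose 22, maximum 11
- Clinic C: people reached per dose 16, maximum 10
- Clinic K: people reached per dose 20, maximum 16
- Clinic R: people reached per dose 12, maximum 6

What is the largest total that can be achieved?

840

Highest people reached per dose first: Clinic J 26 > Clinic P 22 > Clinic K 20 > Clinic C 16 > Clinic R 12 > Clinic F 11 > Clinic G 3.
Give Clinic J 13 to hit its cap of 13 — 24 left.
Clinic P takes 11 to reach its cap of 11 — 13 left.
Only 13 left; Clinic K takes them to reach 13.
Total = 26×13 + 22×11 + 20×13 = 840.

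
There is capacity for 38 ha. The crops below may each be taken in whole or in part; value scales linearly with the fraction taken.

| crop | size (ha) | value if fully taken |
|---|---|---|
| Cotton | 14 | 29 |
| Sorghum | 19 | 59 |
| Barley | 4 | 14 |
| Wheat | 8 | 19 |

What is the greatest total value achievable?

106.5

Best value per unit of size first: Barley 14/4≈3.5, Sorghum 59/19≈3.11, Wheat 19/8≈2.38, Cotton 29/14≈2.07.
All 4 ha of Barley fit (value 14) ; 34 remain.
All 19 ha of Sorghum fit (value 59) ; 15 remain.
Wheat: take in full, 8 ha for value 19 ; 7 left.
Fill the last 7 ha with part of Cotton: 7/14 of it earns 14.5.
Total value = 106.5.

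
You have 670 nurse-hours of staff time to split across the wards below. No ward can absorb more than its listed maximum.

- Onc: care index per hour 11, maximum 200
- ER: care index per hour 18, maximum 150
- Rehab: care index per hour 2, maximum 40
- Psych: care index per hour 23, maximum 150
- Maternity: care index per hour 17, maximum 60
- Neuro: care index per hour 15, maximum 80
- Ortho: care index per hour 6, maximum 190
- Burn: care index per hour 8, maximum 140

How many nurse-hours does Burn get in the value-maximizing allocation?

Rank by care index per hour: Psych 23 > ER 18 > Maternity 17 > Neuro 15 > Onc 11 > Burn 8 > Ortho 6 > Rehab 2.
Psych: +150 to 150 (cap) → 520 left.
ER: +150 to 150 (cap) → 370 left.
Give Maternity 60 to hit its cap of 60 → 310 left.
Neuro: +80 to 80 (cap) → 230 left.
Onc: +200 to 200 (cap) → 30 left.
Only 30 left; Burn takes them to reach 30.

30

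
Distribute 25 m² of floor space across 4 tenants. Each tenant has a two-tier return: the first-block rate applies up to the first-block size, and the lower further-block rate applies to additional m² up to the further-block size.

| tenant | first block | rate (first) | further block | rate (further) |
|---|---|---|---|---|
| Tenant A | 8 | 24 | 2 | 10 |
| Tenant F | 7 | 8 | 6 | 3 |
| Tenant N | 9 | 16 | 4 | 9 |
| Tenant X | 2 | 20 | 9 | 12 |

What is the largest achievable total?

Treat each block as its own option and order by rate: Tenant A/tier1 24 > Tenant X/tier1 20 > Tenant N/tier1 16 > Tenant X/tier2 12 > Tenant A/tier2 10 > Tenant N/tier2 9 > Tenant F/tier1 8 > Tenant F/tier2 3.
Fill Tenant A tier1 block (8 at 24) ; 17 left.
Tenant X/tier1 (20): +2 ; 15 left.
Tenant N/tier1 (16): +9 ; 6 left.
Tenant X tier2 at 12: only 6 left, fill 6.
Total = 24×8 + 20×2 + 16×9 + 12×6 = 448.

448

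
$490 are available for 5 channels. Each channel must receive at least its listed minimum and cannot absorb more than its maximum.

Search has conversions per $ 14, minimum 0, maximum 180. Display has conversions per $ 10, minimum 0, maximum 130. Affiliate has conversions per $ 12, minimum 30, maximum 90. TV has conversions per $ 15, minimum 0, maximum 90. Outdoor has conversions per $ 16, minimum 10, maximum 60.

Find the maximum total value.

6610

Meeting every minimum uses 0+0+30+0+10 = 40 $, leaving 450.
Highest conversions per $ first: Outdoor 16 > TV 15 > Search 14 > Affiliate 12 > Display 10.
Outdoor: +50 to 60 (cap) ; 400 left.
TV takes 90 more to reach its cap of 90 ; 310 left.
Search: +180 to 180 (cap) ; 130 left.
Affiliate: +60 to 90 (cap) ; 70 left.
Display has room for 130 more but only 70 remain, so it gets 70.
Total = 14×180 + 10×70 + 12×90 + 15×90 + 16×60 = 6610.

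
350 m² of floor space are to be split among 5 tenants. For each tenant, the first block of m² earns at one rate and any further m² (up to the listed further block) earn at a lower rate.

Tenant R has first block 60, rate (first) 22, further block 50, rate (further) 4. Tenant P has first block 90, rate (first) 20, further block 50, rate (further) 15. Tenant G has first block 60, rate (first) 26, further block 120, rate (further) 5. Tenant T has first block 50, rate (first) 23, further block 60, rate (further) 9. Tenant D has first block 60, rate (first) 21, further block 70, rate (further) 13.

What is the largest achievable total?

7540

Order all 10 blocks by rate: Tenant G/first 26 > Tenant T/first 23 > Tenant R/first 22 > Tenant D/first 21 > Tenant P/first 20 > Tenant P/second 15 > Tenant D/second 13 > Tenant T/second 9 > Tenant G/second 5 > Tenant R/second 4.
Tenant G/first (26): +60 ; 290 left.
Fill Tenant T first block (50 at 23) ; 240 left.
Tenant R first at 22: fill all 60 ; 180 left.
Tenant D/first (21): +60 ; 120 left.
Fill Tenant P first block (90 at 20) ; 30 left.
Tenant P/second: +30 of 50 at 15; pool empty.
Total = 26×60 + 23×50 + 22×60 + 21×60 + 20×90 + 15×30 = 7540.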